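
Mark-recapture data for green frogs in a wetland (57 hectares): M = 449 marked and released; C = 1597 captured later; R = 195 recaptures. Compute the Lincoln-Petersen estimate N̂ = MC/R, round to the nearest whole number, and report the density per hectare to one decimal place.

density ≈ 64.5 green frogs per hectare

N̂ = 449·1597/195 = 717053/195 ≈ 3677.2 → 3677
Density = N̂ / area = 3677 / 57 ≈ 64.51 → 64.5 per hectare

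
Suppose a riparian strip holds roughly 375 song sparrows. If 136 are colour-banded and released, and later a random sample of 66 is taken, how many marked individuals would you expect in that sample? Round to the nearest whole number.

expected recaptures ≈ 24

The marked fraction of the population is 136/375, so in a sample of 66 expect C·(M/N) marked.
E[R] = 136 × 66 / 375 = 8976 / 375 ≈ 23.9 → 24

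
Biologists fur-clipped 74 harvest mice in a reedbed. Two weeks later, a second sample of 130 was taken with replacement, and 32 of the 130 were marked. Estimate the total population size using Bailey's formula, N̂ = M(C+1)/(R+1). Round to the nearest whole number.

N ≈ 294

N̂ = 74·(130+1)/(32+1) = 74·131/33 = 9694/33 ≈ 293.8 → 294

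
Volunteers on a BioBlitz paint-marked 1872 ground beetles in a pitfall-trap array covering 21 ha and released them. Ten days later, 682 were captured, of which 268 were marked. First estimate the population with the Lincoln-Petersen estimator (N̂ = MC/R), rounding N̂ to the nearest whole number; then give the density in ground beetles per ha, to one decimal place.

density ≈ 226.9 ground beetles per ha

N̂ = 1872·682/268 = 1276704/268 ≈ 4763.8 → 4764
Density = N̂ / area = 4764 / 21 ≈ 226.86 → 226.9 per ha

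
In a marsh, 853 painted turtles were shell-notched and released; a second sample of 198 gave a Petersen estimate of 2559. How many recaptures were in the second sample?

From N = M·C/R: R = M·C / N = 853·198 / 2559 = 168894 / 2559 = 66.

R = 66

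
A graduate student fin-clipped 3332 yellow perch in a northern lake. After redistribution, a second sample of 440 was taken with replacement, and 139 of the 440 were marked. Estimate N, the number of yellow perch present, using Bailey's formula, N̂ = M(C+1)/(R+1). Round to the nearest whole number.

N̂ = 3332·(440+1)/(139+1) = 3332·441/140 = 1469412/140 ≈ 10495.8 → 10496

N ≈ 10,496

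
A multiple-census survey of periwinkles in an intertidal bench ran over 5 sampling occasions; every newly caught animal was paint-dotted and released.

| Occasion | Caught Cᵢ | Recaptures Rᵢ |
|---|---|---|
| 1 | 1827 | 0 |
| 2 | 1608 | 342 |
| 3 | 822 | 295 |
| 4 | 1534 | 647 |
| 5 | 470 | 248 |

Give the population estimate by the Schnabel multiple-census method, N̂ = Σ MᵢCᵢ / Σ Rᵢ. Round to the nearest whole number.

Marked at large before each occasion: Mᵢ = Σⱼ<ᵢ (Cⱼ − Rⱼ) → M1=0, M2=1827, M3=3093, M4=3620, M5=4507
Σ MᵢCᵢ = 0·1827 + 1827·1608 + 3093·822 + 3620·1534 + 4507·470 = 0 + 2937816 + 2542446 + 5553080 + 2118290 = 13151632
Σ Rᵢ = 0 + 342 + 295 + 647 + 248 = 1532
N̂ = 13151632 / 1532 ≈ 8584.6 → 8585

N ≈ 8585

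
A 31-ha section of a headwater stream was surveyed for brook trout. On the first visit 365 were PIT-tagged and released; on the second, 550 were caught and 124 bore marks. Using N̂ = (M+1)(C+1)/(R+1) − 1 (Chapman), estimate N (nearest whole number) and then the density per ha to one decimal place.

N̂ = 366·551/125 − 1 = 201666/125 − 1 ≈ 1612.3 → 1612
Density = N̂ / area = 1612 / 31 = 52.0 per ha

density ≈ 52.0 brook trout per ha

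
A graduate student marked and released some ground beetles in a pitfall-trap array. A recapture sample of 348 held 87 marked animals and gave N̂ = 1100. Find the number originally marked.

M = 275

From N = M·C/R: M = N·R / C = 1100·87 / 348 = 95700 / 348 = 275.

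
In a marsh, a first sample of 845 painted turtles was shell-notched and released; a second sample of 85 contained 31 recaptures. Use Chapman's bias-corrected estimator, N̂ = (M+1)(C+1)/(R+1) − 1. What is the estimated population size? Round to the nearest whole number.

N̂ = (845+1)(85+1)/(31+1) − 1 = 846·86/32 − 1
= 72756/32 − 1 ≈ 2273.6 − 1 ≈ 2272.6 → 2273

N ≈ 2273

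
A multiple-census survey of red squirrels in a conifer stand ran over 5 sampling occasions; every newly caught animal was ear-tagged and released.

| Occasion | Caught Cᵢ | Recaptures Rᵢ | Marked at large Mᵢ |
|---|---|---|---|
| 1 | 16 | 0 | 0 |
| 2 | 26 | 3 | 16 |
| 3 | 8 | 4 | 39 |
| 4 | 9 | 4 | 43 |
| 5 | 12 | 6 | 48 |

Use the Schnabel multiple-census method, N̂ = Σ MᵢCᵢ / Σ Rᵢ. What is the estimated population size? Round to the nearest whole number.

Σ MᵢCᵢ = 0·16 + 16·26 + 39·8 + 43·9 + 48·12 = 0 + 416 + 312 + 387 + 576 = 1691
Σ Rᵢ = 0 + 3 + 4 + 4 + 6 = 17
N̂ = 1691 / 17 ≈ 99.47 → 99

N ≈ 99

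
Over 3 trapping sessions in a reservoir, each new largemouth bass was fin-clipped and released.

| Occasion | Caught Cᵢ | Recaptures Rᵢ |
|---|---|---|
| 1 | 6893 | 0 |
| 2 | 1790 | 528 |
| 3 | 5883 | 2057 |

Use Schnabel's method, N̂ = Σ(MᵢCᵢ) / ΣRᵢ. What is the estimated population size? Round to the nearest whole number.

N ≈ 23,332

Marked at large before each occasion: Mᵢ = Σⱼ<ᵢ (Cⱼ − Rⱼ) → M1=0, M2=6893, M3=8155
Σ MᵢCᵢ = 0·6893 + 6893·1790 + 8155·5883 = 0 + 12338470 + 47975865 = 60314335
Σ Rᵢ = 0 + 528 + 2057 = 2585
N̂ = 60314335 / 2585 ≈ 23332.4 → 23332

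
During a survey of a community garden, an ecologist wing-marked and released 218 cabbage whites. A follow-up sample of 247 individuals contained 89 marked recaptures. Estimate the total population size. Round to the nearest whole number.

N = (218 × 247) / 89 = 53846 / 89 ≈ 605.0 → 605

N ≈ 605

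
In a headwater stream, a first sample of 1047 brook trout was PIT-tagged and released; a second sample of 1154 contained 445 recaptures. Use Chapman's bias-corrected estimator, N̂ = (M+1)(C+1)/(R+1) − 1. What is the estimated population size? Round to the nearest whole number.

N ≈ 2713

N̂ = (1047+1)(1154+1)/(445+1) − 1 = 1048·1155/446 − 1
= 1210440/446 − 1 ≈ 2714.0 − 1 ≈ 2713.0 → 2713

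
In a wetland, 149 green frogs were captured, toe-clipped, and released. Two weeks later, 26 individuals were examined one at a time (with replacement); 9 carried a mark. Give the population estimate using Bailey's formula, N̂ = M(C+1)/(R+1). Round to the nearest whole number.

N ≈ 402

N̂ = 149·(26+1)/(9+1) = 149·27/10 = 4023/10 ≈ 402.3 → 402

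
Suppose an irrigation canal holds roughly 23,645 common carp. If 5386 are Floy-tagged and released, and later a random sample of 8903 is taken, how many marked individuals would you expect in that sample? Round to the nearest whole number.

Expected recaptures E[R] = M·C / N.
E[R] = 5386 × 8903 / 23645 = 47951558 / 23645 ≈ 2028.0 → 2028

expected recaptures ≈ 2028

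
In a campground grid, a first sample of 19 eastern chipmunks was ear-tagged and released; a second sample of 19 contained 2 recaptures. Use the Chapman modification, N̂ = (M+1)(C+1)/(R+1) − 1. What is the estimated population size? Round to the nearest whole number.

N̂ = (19+1)(19+1)/(2+1) − 1 = 20·20/3 − 1
= 400/3 − 1 ≈ 133.3 − 1 ≈ 132.3 → 132

N ≈ 132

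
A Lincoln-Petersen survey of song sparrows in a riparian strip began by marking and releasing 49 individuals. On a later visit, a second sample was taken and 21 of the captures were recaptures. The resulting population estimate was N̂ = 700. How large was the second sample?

From N = M·C/R: C = N·R / M = 700·21 / 49 = 14700 / 49 = 300.

C = 300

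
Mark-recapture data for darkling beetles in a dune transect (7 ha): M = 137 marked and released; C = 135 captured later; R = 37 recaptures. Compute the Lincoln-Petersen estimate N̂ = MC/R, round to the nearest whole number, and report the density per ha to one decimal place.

density ≈ 71.4 darkling beetles per ha

N̂ = 137·135/37 = 18495/37 ≈ 499.9 → 500
Density = N̂ / area = 500 / 7 ≈ 71.43 → 71.4 per ha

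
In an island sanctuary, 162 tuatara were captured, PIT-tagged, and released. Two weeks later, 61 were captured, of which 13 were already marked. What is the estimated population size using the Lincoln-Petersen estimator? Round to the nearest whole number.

N = (162 × 61) / 13 = 9882 / 13 ≈ 760.2 → 760

N ≈ 760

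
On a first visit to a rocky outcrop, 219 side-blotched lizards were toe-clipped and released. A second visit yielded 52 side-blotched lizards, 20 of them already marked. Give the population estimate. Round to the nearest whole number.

N ≈ 569

N = (219 × 52) / 20 = 11388 / 20 ≈ 569.4 → 569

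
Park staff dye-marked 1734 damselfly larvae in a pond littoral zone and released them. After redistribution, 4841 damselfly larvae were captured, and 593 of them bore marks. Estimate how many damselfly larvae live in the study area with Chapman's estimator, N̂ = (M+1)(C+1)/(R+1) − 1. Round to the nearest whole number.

N̂ = (1734+1)(4841+1)/(593+1) − 1 = 1735·4842/594 − 1
= 8400870/594 − 1 ≈ 14142.9 − 1 ≈ 14141.9 → 14142

N ≈ 14,142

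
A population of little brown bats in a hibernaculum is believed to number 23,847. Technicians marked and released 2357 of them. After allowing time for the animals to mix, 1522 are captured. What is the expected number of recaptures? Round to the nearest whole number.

Expected recaptures E[R] = M·C / N.
E[R] = 2357 × 1522 / 23847 = 3587354 / 23847 ≈ 150.4 → 150

expected recaptures ≈ 150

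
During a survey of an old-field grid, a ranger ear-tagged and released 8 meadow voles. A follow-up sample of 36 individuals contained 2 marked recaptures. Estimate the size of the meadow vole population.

N = 144

N = (8 × 36) / 2 = 288 / 2 = 144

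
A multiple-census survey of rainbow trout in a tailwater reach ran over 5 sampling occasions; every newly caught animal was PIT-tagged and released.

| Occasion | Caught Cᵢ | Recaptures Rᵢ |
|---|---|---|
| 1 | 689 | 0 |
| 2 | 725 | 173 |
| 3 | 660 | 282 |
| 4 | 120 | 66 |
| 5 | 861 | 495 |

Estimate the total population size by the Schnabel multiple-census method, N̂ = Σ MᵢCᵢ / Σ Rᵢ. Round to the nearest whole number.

Marked at large before each occasion: Mᵢ = Σⱼ<ᵢ (Cⱼ − Rⱼ) → M1=0, M2=689, M3=1241, M4=1619, M5=1673
Σ MᵢCᵢ = 0·689 + 689·725 + 1241·660 + 1619·120 + 1673·861 = 0 + 499525 + 819060 + 194280 + 1440453 = 2953318
Σ Rᵢ = 0 + 173 + 282 + 66 + 495 = 1016
N̂ = 2953318 / 1016 ≈ 2906.8 → 2907

N ≈ 2907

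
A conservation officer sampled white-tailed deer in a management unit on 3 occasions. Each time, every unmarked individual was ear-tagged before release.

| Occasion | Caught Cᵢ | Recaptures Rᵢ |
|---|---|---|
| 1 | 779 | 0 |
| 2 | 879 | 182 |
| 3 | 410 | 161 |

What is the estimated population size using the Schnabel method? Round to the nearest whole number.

N ≈ 3761

Marked at large before each occasion: Mᵢ = Σⱼ<ᵢ (Cⱼ − Rⱼ) → M1=0, M2=779, M3=1476
Σ MᵢCᵢ = 0·779 + 779·879 + 1476·410 = 0 + 684741 + 605160 = 1289901
Σ Rᵢ = 0 + 182 + 161 = 343
N̂ = 1289901 / 343 ≈ 3760.6 → 3761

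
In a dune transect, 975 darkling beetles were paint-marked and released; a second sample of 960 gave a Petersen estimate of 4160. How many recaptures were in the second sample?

R = 225

From N = M·C/R: R = M·C / N = 975·960 / 4160 = 936000 / 4160 = 225.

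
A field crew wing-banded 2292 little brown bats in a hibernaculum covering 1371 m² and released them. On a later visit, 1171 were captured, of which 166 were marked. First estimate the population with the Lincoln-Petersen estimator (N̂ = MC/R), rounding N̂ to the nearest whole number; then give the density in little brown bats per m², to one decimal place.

N̂ = 2292·1171/166 = 2683932/166 ≈ 16168.3 → 16168
Density = N̂ / area = 16168 / 1371 ≈ 11.79 → 11.8 per m²

density ≈ 11.8 little brown bats per m²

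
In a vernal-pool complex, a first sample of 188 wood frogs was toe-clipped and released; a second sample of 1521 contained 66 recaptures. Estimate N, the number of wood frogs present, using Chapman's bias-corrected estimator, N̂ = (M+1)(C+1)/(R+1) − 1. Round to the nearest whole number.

N̂ = (188+1)(1521+1)/(66+1) − 1 = 189·1522/67 − 1
= 287658/67 − 1 ≈ 4293.4 − 1 ≈ 4292.4 → 4292

N ≈ 4292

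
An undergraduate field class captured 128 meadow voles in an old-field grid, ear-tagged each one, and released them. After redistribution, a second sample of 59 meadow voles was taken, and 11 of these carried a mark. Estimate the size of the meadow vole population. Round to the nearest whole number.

Lincoln-Petersen assumes M/N = R/C, so N = M·C / R.
N = (128 × 59) / 11 = 7552 / 11 ≈ 686.5 → 687

N ≈ 687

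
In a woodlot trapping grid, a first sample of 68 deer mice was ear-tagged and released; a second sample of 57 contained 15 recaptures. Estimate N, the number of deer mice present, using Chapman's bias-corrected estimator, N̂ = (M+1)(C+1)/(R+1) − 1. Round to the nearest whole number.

N ≈ 249

N̂ = (68+1)(57+1)/(15+1) − 1 = 69·58/16 − 1
= 4002/16 − 1 ≈ 250.1 − 1 ≈ 249.1 → 249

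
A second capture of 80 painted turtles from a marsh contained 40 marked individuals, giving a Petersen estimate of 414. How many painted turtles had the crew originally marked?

From N = M·C/R: M = N·R / C = 414·40 / 80 = 16560 / 80 = 207.

M = 207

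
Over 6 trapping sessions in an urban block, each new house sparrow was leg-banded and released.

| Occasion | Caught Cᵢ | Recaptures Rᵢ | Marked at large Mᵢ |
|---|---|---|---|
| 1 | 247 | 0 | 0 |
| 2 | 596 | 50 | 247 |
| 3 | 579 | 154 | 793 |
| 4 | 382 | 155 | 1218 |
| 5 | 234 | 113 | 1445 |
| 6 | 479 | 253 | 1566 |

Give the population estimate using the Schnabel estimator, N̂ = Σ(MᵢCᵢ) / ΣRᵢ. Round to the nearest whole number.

N ≈ 2979

Σ MᵢCᵢ = 0·247 + 247·596 + 793·579 + 1218·382 + 1445·234 + 1566·479 = 0 + 147212 + 459147 + 465276 + 338130 + 750114 = 2159879
Σ Rᵢ = 0 + 50 + 154 + 155 + 113 + 253 = 725
N̂ = 2159879 / 725 ≈ 2979.1 → 2979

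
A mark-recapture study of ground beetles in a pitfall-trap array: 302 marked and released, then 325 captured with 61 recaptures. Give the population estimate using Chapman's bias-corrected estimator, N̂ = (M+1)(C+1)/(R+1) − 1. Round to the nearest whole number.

N̂ = (302+1)(325+1)/(61+1) − 1 = 303·326/62 − 1
= 98778/62 − 1 ≈ 1593.2 − 1 ≈ 1592.2 → 1592

N ≈ 1592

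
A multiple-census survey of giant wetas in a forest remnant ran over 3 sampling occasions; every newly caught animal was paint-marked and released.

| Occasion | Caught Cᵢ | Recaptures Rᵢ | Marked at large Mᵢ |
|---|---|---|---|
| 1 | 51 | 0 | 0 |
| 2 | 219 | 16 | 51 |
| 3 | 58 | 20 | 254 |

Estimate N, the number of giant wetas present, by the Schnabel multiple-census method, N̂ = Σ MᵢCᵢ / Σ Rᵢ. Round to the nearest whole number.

Σ MᵢCᵢ = 0·51 + 51·219 + 254·58 = 0 + 11169 + 14732 = 25901
Σ Rᵢ = 0 + 16 + 20 = 36
N̂ = 25901 / 36 ≈ 719.47 → 719

N ≈ 719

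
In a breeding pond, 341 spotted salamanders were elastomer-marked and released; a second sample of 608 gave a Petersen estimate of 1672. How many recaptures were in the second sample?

R = 124

From N = M·C/R: R = M·C / N = 341·608 / 1672 = 207328 / 1672 = 124.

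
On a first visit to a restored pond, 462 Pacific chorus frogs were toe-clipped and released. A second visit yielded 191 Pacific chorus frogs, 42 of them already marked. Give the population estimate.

N = (462 × 191) / 42 = 88242 / 42 = 2101

N = 2101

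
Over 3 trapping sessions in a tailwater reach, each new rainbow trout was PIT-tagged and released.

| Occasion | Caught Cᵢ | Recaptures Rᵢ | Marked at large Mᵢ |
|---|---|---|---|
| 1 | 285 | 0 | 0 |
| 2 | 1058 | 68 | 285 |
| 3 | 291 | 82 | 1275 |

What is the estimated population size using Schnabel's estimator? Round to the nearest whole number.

N ≈ 4484

Σ MᵢCᵢ = 0·285 + 285·1058 + 1275·291 = 0 + 301530 + 371025 = 672555
Σ Rᵢ = 0 + 68 + 82 = 150
N̂ = 672555 / 150 ≈ 4483.7 → 4484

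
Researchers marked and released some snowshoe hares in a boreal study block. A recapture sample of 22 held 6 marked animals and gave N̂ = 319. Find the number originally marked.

M = 87

From N = M·C/R: M = N·R / C = 319·6 / 22 = 1914 / 22 = 87.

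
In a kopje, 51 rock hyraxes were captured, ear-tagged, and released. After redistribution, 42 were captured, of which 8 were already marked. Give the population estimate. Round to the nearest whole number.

N ≈ 268

N = (51 × 42) / 8 = 2142 / 8 ≈ 267.8 → 268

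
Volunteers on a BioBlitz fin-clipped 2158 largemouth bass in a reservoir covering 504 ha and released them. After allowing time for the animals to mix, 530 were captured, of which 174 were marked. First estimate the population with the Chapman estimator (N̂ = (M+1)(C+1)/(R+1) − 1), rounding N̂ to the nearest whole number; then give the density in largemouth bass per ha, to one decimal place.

density ≈ 13.0 largemouth bass per ha

N̂ = 2159·531/175 − 1 = 1146429/175 − 1 ≈ 6550.0 → 6550
Density = N̂ / area = 6550 / 504 ≈ 13.00 → 13.0 per ha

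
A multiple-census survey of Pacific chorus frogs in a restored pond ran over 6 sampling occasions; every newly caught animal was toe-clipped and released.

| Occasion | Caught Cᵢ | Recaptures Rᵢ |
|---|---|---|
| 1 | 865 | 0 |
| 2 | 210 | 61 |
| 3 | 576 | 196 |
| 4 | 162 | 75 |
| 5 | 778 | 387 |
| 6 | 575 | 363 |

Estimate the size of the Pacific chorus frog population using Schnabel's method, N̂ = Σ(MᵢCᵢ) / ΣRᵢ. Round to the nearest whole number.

Marked at large before each occasion: Mᵢ = Σⱼ<ᵢ (Cⱼ − Rⱼ) → M1=0, M2=865, M3=1014, M4=1394, M5=1481, M6=1872
Σ MᵢCᵢ = 0·865 + 865·210 + 1014·576 + 1394·162 + 1481·778 + 1872·575 = 0 + 181650 + 584064 + 225828 + 1152218 + 1076400 = 3220160
Σ Rᵢ = 0 + 61 + 196 + 75 + 387 + 363 = 1082
N̂ = 3220160 / 1082 ≈ 2976.1 → 2976

N ≈ 2976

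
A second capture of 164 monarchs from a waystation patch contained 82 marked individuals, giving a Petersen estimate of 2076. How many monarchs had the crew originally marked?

M = 1038

From N = M·C/R: M = N·R / C = 2076·82 / 164 = 170232 / 164 = 1038.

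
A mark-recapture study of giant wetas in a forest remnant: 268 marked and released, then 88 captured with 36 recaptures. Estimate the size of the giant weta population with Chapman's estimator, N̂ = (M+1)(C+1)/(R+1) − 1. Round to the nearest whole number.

N ≈ 646

N̂ = (268+1)(88+1)/(36+1) − 1 = 269·89/37 − 1
= 23941/37 − 1 ≈ 647.1 − 1 ≈ 646.1 → 646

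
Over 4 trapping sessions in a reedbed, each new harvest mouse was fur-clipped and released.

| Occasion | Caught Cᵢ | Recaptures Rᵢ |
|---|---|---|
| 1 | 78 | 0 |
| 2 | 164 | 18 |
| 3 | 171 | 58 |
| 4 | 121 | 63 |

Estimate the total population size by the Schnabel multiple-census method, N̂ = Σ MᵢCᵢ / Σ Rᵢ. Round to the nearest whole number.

N ≈ 661

Marked at large before each occasion: Mᵢ = Σⱼ<ᵢ (Cⱼ − Rⱼ) → M1=0, M2=78, M3=224, M4=337
Σ MᵢCᵢ = 0·78 + 78·164 + 224·171 + 337·121 = 0 + 12792 + 38304 + 40777 = 91873
Σ Rᵢ = 0 + 18 + 58 + 63 = 139
N̂ = 91873 / 139 ≈ 661.0 → 661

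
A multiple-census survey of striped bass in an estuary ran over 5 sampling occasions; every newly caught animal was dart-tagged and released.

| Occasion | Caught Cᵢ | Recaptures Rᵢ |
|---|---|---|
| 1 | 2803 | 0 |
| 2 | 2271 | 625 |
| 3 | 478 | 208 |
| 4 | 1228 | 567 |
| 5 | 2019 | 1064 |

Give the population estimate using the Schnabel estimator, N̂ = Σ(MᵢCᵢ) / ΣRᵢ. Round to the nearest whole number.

Marked at large before each occasion: Mᵢ = Σⱼ<ᵢ (Cⱼ − Rⱼ) → M1=0, M2=2803, M3=4449, M4=4719, M5=5380
Σ MᵢCᵢ = 0·2803 + 2803·2271 + 4449·478 + 4719·1228 + 5380·2019 = 0 + 6365613 + 2126622 + 5794932 + 10862220 = 25149387
Σ Rᵢ = 0 + 625 + 208 + 567 + 1064 = 2464
N̂ = 25149387 / 2464 ≈ 10206.7 → 10207

N ≈ 10,207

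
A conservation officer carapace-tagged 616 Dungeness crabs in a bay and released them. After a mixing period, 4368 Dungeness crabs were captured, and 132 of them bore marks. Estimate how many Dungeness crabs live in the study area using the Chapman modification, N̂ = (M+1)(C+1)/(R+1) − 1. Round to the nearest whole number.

N ≈ 20,267

N̂ = (616+1)(4368+1)/(132+1) − 1 = 617·4369/133 − 1
= 2695673/133 − 1 ≈ 20268.2 − 1 ≈ 20267.2 → 20267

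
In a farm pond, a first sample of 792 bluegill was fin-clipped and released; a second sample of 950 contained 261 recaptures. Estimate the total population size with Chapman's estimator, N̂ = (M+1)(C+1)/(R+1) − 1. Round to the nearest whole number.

N ≈ 2877

N̂ = (792+1)(950+1)/(261+1) − 1 = 793·951/262 − 1
= 754143/262 − 1 ≈ 2878.4 − 1 ≈ 2877.4 → 2877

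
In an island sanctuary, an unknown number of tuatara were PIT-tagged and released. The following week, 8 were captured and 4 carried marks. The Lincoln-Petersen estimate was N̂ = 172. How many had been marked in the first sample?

M = 86

From N = M·C/R: M = N·R / C = 172·4 / 8 = 688 / 8 = 86.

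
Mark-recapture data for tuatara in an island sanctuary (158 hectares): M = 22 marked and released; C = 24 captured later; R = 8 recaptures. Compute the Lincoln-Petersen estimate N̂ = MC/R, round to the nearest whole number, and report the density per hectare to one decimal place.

density ≈ 0.4 tuatara per hectare

N̂ = 22·24/8 = 528/8 = 66
Density = N̂ / area = 66 / 158 ≈ 0.42 → 0.4 per hectare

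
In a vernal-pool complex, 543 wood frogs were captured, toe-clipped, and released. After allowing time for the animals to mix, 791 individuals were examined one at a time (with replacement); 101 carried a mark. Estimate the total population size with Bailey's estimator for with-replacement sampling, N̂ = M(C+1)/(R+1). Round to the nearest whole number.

N̂ = 543·(791+1)/(101+1) = 543·792/102 = 430056/102 ≈ 4216.2 → 4216

N ≈ 4216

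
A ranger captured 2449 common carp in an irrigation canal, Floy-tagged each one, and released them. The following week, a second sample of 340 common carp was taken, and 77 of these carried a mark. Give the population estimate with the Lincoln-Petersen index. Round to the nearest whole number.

N ≈ 10,814

N = (2449 × 340) / 77 = 832660 / 77 ≈ 10813.8 → 10814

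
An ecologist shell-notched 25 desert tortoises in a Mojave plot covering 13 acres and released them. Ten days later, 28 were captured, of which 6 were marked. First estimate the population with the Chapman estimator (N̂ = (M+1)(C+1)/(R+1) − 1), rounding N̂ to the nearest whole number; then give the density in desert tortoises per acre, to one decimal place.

density ≈ 8.2 desert tortoises per acre

N̂ = 26·29/7 − 1 = 754/7 − 1 ≈ 106.7 → 107
Density = N̂ / area = 107 / 13 ≈ 8.23 → 8.2 per acre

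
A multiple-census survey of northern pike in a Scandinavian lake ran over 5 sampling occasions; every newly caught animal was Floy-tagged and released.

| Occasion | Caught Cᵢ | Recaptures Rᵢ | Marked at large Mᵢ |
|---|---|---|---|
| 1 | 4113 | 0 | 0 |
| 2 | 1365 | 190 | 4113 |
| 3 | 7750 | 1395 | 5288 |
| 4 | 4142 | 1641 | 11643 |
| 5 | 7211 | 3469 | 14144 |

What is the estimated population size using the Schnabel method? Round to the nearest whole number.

Σ MᵢCᵢ = 0·4113 + 4113·1365 + 5288·7750 + 11643·4142 + 14144·7211 = 0 + 5614245 + 40982000 + 48225306 + 101992384 = 196813935
Σ Rᵢ = 0 + 190 + 1395 + 1641 + 3469 = 6695
N̂ = 196813935 / 6695 ≈ 29397.2 → 29397

N ≈ 29,397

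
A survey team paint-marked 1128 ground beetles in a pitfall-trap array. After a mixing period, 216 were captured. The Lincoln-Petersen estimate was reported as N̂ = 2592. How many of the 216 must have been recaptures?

R = 94

From N = M·C/R: R = M·C / N = 1128·216 / 2592 = 243648 / 2592 = 94.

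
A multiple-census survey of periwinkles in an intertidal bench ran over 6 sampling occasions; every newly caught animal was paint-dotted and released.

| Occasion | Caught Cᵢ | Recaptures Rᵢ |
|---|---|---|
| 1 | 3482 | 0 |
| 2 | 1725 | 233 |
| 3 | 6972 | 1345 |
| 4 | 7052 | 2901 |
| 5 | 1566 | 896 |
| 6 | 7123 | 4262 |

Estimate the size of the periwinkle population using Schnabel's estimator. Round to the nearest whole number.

Marked at large before each occasion: Mᵢ = Σⱼ<ᵢ (Cⱼ − Rⱼ) → M1=0, M2=3482, M3=4974, M4=10601, M5=14752, M6=15422
Σ MᵢCᵢ = 0·3482 + 3482·1725 + 4974·6972 + 10601·7052 + 14752·1566 + 15422·7123 = 0 + 6006450 + 34678728 + 74758252 + 23101632 + 109850906 = 248395968
Σ Rᵢ = 0 + 233 + 1345 + 2901 + 896 + 4262 = 9637
N̂ = 248395968 / 9637 ≈ 25775.2 → 25775

N ≈ 25,775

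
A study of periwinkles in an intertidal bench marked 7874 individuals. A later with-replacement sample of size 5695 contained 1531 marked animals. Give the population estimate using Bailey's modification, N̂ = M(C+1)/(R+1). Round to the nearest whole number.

N̂ = 7874·(5695+1)/(1531+1) = 7874·5696/1532 = 44850304/1532 ≈ 29275.7 → 29276

N ≈ 29,276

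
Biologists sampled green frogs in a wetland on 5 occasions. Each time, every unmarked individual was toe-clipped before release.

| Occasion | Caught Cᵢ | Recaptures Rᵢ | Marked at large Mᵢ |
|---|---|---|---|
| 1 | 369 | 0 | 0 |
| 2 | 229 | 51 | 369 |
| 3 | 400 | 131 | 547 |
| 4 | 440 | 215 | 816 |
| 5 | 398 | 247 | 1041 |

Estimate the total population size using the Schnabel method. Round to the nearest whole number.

Σ MᵢCᵢ = 0·369 + 369·229 + 547·400 + 816·440 + 1041·398 = 0 + 84501 + 218800 + 359040 + 414318 = 1076659
Σ Rᵢ = 0 + 51 + 131 + 215 + 247 = 644
N̂ = 1076659 / 644 ≈ 1671.8 → 1672

N ≈ 1672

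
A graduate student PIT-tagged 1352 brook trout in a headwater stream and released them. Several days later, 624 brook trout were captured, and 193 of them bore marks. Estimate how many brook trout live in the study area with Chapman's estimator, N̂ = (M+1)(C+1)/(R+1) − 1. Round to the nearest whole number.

N ≈ 4358

N̂ = (1352+1)(624+1)/(193+1) − 1 = 1353·625/194 − 1
= 845625/194 − 1 ≈ 4358.9 − 1 ≈ 4357.9 → 4358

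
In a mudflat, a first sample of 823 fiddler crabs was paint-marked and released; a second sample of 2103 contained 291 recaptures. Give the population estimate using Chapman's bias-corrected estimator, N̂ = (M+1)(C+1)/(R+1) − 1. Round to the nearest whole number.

N ≈ 5936

N̂ = (823+1)(2103+1)/(291+1) − 1 = 824·2104/292 − 1
= 1733696/292 − 1 ≈ 5937.3 − 1 ≈ 5936.3 → 5936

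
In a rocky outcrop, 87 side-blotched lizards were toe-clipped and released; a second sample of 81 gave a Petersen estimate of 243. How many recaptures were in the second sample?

R = 29

From N = M·C/R: R = M·C / N = 87·81 / 243 = 7047 / 243 = 29.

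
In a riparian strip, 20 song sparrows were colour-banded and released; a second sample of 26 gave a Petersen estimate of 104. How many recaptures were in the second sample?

R = 5

From N = M·C/R: R = M·C / N = 20·26 / 104 = 520 / 104 = 5.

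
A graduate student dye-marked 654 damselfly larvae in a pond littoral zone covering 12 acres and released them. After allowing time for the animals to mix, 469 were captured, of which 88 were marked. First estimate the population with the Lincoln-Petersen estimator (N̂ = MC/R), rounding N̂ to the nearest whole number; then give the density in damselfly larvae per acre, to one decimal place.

density ≈ 290.5 damselfly larvae per acre

N̂ = 654·469/88 = 306726/88 ≈ 3485.5 → 3486
Density = N̂ / area = 3486 / 12 ≈ 290.50 → 290.5 per acre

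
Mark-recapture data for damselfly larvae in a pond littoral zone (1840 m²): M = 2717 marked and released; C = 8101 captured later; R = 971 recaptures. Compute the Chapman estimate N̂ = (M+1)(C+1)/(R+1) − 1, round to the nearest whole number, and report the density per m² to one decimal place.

N̂ = 2718·8102/972 − 1 = 22021236/972 − 1 ≈ 22654.6 → 22655
Density = N̂ / area = 22655 / 1840 ≈ 12.31 → 12.3 per m²

density ≈ 12.3 damselfly larvae per m²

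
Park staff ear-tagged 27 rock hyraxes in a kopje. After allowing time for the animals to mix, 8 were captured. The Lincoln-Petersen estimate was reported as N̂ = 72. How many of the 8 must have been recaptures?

From N = M·C/R: R = M·C / N = 27·8 / 72 = 216 / 72 = 3.

R = 3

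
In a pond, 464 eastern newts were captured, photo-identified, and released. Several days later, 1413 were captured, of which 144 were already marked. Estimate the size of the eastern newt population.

N = 4553

The marked fraction in the recapture sample should equal the marked fraction in the population: 144/1413 = 464/N.
N = (464 × 1413) / 144 = 655632 / 144 = 4553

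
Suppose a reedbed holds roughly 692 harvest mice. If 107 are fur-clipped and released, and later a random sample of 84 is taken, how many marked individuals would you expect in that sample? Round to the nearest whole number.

Expected recaptures E[R] = M·C / N.
E[R] = 107 × 84 / 692 = 8988 / 692 ≈ 13.0 → 13

expected recaptures ≈ 13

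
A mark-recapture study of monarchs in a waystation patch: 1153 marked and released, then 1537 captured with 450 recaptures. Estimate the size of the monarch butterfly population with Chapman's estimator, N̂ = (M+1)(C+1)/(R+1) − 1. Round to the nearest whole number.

N ≈ 3934

N̂ = (1153+1)(1537+1)/(450+1) − 1 = 1154·1538/451 − 1
= 1774852/451 − 1 ≈ 3935.4 − 1 ≈ 3934.4 → 3934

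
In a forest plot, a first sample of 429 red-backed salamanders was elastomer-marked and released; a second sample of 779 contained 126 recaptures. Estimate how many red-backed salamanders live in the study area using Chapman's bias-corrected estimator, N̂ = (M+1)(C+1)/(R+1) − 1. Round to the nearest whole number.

N̂ = (429+1)(779+1)/(126+1) − 1 = 430·780/127 − 1
= 335400/127 − 1 ≈ 2640.9 − 1 ≈ 2639.9 → 2640

N ≈ 2640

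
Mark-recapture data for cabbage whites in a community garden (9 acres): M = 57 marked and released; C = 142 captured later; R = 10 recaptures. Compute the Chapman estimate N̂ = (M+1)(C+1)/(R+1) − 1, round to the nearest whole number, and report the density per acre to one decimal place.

density ≈ 83.7 cabbage whites per acre

N̂ = 58·143/11 − 1 = 8294/11 − 1 = 753
Density = N̂ / area = 753 / 9 ≈ 83.67 → 83.7 per acre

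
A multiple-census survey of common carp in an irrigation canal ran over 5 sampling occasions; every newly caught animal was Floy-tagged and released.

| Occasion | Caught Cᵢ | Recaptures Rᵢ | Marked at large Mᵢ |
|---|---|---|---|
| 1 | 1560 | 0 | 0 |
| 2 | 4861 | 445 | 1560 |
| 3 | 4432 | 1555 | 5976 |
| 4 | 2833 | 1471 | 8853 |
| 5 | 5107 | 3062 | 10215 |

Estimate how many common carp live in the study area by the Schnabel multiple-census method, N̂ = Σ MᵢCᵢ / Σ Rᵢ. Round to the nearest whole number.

N ≈ 17,039

Σ MᵢCᵢ = 0·1560 + 1560·4861 + 5976·4432 + 8853·2833 + 10215·5107 = 0 + 7583160 + 26485632 + 25080549 + 52168005 = 111317346
Σ Rᵢ = 0 + 445 + 1555 + 1471 + 3062 = 6533
N̂ = 111317346 / 6533 ≈ 17039.2 → 17039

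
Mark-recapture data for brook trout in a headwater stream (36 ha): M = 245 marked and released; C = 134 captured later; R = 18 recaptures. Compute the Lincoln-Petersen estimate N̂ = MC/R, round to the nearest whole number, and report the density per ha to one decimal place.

density ≈ 50.7 brook trout per ha

N̂ = 245·134/18 = 32830/18 ≈ 1823.9 → 1824
Density = N̂ / area = 1824 / 36 ≈ 50.67 → 50.7 per ha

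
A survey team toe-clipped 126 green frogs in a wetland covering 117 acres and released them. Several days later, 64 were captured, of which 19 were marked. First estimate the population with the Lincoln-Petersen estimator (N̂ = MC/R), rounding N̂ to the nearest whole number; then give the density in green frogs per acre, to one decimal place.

density ≈ 3.6 green frogs per acre

N̂ = 126·64/19 = 8064/19 ≈ 424.4 → 424
Density = N̂ / area = 424 / 117 ≈ 3.62 → 3.6 per acre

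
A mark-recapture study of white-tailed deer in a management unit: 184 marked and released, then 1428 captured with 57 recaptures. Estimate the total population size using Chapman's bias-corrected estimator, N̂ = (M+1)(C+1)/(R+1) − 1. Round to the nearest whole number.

N ≈ 4557

N̂ = (184+1)(1428+1)/(57+1) − 1 = 185·1429/58 − 1
= 264365/58 − 1 ≈ 4558.0 − 1 ≈ 4557.0 → 4557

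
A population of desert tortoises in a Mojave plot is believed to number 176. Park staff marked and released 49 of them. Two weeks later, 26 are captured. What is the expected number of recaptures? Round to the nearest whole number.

expected recaptures ≈ 7

The marked fraction of the population is 49/176, so in a sample of 26 expect C·(M/N) marked.
E[R] = 49 × 26 / 176 = 1274 / 176 ≈ 7.2 → 7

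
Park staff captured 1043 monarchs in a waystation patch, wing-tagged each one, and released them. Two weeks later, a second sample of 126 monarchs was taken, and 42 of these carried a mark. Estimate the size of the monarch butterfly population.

Lincoln-Petersen assumes M/N = R/C, so N = M·C / R.
N = (1043 × 126) / 42 = 131418 / 42 = 3129

N = 3129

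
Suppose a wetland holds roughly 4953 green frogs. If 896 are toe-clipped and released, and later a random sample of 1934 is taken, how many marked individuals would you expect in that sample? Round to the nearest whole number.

Expected recaptures E[R] = M·C / N.
E[R] = 896 × 1934 / 4953 = 1732864 / 4953 ≈ 349.9 → 350

expected recaptures ≈ 350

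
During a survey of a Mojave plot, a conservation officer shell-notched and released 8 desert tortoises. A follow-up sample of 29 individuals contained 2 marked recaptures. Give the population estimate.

The marked fraction in the recapture sample should equal the marked fraction in the population: 2/29 = 8/N.
N = (8 × 29) / 2 = 232 / 2 = 116

N = 116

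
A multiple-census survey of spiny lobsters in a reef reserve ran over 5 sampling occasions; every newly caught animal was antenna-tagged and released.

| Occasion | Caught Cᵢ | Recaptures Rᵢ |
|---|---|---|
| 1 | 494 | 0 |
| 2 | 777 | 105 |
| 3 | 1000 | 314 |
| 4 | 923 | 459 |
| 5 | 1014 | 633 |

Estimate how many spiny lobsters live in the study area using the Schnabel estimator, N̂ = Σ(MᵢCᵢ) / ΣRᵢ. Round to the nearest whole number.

N ≈ 3711

Marked at large before each occasion: Mᵢ = Σⱼ<ᵢ (Cⱼ − Rⱼ) → M1=0, M2=494, M3=1166, M4=1852, M5=2316
Σ MᵢCᵢ = 0·494 + 494·777 + 1166·1000 + 1852·923 + 2316·1014 = 0 + 383838 + 1166000 + 1709396 + 2348424 = 5607658
Σ Rᵢ = 0 + 105 + 314 + 459 + 633 = 1511
N̂ = 5607658 / 1511 ≈ 3711.2 → 3711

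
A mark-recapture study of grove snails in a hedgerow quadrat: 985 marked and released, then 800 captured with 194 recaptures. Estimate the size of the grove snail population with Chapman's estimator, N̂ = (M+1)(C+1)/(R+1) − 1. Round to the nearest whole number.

N̂ = (985+1)(800+1)/(194+1) − 1 = 986·801/195 − 1
= 789786/195 − 1 ≈ 4050.2 − 1 ≈ 4049.2 → 4049

N ≈ 4049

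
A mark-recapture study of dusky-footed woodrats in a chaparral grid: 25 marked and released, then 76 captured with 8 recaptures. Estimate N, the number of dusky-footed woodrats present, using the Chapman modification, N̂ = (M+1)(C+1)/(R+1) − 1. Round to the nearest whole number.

N̂ = (25+1)(76+1)/(8+1) − 1 = 26·77/9 − 1
= 2002/9 − 1 ≈ 222.4 − 1 ≈ 221.4 → 221

N ≈ 221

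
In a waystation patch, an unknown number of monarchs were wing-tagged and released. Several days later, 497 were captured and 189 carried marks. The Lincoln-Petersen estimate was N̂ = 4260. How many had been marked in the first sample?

M = 1620

From N = M·C/R: M = N·R / C = 4260·189 / 497 = 805140 / 497 = 1620.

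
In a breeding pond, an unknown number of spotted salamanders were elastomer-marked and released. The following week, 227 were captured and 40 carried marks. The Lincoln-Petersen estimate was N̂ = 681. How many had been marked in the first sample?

M = 120

From N = M·C/R: M = N·R / C = 681·40 / 227 = 27240 / 227 = 120.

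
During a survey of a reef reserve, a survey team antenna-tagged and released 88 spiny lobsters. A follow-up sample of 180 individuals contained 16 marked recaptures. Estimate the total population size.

N = (88 × 180) / 16 = 15840 / 16 = 990

N = 990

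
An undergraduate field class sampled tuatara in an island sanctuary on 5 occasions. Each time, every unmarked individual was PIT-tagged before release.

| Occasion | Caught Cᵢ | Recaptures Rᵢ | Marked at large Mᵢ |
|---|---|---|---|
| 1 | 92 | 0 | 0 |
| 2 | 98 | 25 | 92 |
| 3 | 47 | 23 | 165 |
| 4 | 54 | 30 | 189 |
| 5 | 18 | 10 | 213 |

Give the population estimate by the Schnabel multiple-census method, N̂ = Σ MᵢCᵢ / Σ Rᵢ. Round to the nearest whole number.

Σ MᵢCᵢ = 0·92 + 92·98 + 165·47 + 189·54 + 213·18 = 0 + 9016 + 7755 + 10206 + 3834 = 30811
Σ Rᵢ = 0 + 25 + 23 + 30 + 10 = 88
N̂ = 30811 / 88 ≈ 350.1 → 350

N ≈ 350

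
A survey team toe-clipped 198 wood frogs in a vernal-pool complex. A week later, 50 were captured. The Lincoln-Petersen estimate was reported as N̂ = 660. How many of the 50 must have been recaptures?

From N = M·C/R: R = M·C / N = 198·50 / 660 = 9900 / 660 = 15.

R = 15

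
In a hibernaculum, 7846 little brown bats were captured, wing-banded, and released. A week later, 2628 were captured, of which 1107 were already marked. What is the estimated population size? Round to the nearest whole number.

N ≈ 18,626

If marked individuals mix randomly, R/C ≈ M/N, giving N ≈ M·C/R.
N = (7846 × 2628) / 1107 = 20619288 / 1107 ≈ 18626.3 → 18626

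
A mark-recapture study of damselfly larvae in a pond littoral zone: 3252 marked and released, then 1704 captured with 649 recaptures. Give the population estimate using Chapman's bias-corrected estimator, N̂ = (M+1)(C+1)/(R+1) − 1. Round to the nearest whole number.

N ≈ 8532

N̂ = (3252+1)(1704+1)/(649+1) − 1 = 3253·1705/650 − 1
= 5546365/650 − 1 ≈ 8532.9 − 1 ≈ 8531.9 → 8532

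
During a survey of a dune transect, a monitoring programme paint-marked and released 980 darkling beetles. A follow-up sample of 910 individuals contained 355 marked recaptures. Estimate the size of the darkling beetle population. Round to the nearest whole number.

N ≈ 2512

If marked individuals mix randomly, R/C ≈ M/N, giving N ≈ M·C/R.
N = (980 × 910) / 355 = 891800 / 355 ≈ 2512.1 → 2512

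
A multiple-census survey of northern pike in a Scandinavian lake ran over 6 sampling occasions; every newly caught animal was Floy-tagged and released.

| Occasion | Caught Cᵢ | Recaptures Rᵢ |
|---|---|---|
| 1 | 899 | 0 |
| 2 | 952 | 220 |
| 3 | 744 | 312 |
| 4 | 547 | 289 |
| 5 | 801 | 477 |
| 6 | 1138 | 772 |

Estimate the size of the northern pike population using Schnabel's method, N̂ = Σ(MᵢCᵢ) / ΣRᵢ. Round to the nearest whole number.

N ≈ 3897

Marked at large before each occasion: Mᵢ = Σⱼ<ᵢ (Cⱼ − Rⱼ) → M1=0, M2=899, M3=1631, M4=2063, M5=2321, M6=2645
Σ MᵢCᵢ = 0·899 + 899·952 + 1631·744 + 2063·547 + 2321·801 + 2645·1138 = 0 + 855848 + 1213464 + 1128461 + 1859121 + 3010010 = 8066904
Σ Rᵢ = 0 + 220 + 312 + 289 + 477 + 772 = 2070
N̂ = 8066904 / 2070 ≈ 3897.1 → 3897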